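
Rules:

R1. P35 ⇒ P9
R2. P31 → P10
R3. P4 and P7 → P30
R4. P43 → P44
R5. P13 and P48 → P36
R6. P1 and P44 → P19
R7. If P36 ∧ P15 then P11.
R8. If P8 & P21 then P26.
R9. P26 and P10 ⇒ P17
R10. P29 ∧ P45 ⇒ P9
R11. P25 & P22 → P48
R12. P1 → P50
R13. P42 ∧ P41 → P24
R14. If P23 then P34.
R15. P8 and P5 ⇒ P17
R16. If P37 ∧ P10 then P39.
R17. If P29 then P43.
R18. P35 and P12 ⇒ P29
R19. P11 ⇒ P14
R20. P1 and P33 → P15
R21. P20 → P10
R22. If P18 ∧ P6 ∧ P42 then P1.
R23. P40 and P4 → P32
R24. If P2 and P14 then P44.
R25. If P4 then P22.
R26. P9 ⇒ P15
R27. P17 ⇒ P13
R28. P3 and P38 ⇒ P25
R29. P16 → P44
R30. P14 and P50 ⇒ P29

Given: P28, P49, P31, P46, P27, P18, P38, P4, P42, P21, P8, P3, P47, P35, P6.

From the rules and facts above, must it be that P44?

Yes

P9  (by R1: P35)
P10  (by R2: P31)
P26  (by R8: P8, P21)
P17  (by R9: P26, P10)
P1  (by R22: P18, P6, P42)
P22  (by R25: P4)
P15  (by R26: P9)
P13  (by R27: P17)
P25  (by R28: P3, P38)
P48  (by R11: P25, P22)
P50  (by R12: P1)
P36  (by R5: P13, P48)
P11  (by R7: P36, P15)
P14  (by R19: P11)
P29  (by R30: P14, P50)
P43  (by R17: P29)
P44  (by R4: P43)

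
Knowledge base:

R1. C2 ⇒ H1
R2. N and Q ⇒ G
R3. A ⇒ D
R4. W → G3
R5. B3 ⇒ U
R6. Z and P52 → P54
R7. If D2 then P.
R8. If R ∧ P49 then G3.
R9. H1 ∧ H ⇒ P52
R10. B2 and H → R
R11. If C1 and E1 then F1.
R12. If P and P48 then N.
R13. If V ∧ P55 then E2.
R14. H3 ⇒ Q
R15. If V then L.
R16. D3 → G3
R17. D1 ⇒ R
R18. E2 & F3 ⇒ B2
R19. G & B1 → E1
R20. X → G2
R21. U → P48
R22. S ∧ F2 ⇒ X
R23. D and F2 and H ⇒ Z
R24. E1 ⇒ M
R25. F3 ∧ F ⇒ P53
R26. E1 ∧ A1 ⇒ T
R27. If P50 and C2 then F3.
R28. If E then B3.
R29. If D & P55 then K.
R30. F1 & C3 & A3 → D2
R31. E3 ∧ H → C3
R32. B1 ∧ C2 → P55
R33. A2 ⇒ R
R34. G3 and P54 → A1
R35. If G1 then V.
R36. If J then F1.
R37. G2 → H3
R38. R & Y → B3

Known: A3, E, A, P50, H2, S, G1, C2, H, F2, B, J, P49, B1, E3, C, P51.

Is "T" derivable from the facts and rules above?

Yes

H1  (by R1: C2)
D  (by R3: A)
P52  (by R9: H1, H)
X  (by R22: S, F2)
Z  (by R23: D, F2, H)
F3  (by R27: P50, C2)
B3  (by R28: E)
C3  (by R31: E3, H)
P55  (by R32: B1, C2)
V  (by R35: G1)
F1  (by R36: J)
U  (by R5: B3)
P54  (by R6: Z, P52)
E2  (by R13: V, P55)
B2  (by R18: E2, F3)
G2  (by R20: X)
P48  (by R21: U)
D2  (by R30: F1, C3, A3)
H3  (by R37: G2)
P  (by R7: D2)
R  (by R10: B2, H)
N  (by R12: P, P48)
Q  (by R14: H3)
G  (by R2: N, Q)
G3  (by R8: R, P49)
E1  (by R19: G, B1)
A1  (by R34: G3, P54)
T  (by R26: E1, A1)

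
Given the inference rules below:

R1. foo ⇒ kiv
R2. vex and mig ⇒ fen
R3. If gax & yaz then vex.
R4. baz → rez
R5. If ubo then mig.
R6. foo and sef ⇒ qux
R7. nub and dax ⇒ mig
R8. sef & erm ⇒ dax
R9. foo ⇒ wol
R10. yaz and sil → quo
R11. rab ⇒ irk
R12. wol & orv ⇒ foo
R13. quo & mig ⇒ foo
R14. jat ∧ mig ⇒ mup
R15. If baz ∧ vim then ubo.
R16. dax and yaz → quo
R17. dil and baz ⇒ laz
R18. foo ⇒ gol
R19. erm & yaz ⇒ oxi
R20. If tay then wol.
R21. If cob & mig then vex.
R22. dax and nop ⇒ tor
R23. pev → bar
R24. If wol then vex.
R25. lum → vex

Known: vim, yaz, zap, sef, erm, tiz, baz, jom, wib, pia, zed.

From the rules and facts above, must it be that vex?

Yes

dax  (by R8: sef, erm)
ubo  (by R15: baz, vim)
quo  (by R16: dax, yaz)
mig  (by R5: ubo)
foo  (by R13: quo, mig)
wol  (by R9: foo)
vex  (by R24: wol)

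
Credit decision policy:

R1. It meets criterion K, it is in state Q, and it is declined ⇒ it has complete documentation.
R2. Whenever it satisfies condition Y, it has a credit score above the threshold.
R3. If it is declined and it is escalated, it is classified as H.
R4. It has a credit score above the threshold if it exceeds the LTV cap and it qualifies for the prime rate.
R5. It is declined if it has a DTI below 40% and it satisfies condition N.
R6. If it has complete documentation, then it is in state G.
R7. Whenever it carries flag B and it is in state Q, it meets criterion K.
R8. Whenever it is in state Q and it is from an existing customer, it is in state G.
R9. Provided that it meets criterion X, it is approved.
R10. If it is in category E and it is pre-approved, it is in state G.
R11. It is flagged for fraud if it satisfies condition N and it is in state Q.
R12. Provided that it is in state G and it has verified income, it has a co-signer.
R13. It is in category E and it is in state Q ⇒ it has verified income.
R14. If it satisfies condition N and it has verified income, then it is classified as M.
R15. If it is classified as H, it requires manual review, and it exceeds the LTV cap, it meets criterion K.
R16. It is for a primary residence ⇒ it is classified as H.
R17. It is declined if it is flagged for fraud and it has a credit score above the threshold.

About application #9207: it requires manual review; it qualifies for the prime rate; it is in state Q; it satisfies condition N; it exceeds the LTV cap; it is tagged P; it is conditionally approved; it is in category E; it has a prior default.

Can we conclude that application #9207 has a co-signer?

No

Forward chaining from the given facts derives: has a credit score above the threshold, is flagged for fraud, has verified income, is classified as M, is declined.
The only rule concluding "it has a co-signer" is R12, which needs "it is in state G"; that is never established.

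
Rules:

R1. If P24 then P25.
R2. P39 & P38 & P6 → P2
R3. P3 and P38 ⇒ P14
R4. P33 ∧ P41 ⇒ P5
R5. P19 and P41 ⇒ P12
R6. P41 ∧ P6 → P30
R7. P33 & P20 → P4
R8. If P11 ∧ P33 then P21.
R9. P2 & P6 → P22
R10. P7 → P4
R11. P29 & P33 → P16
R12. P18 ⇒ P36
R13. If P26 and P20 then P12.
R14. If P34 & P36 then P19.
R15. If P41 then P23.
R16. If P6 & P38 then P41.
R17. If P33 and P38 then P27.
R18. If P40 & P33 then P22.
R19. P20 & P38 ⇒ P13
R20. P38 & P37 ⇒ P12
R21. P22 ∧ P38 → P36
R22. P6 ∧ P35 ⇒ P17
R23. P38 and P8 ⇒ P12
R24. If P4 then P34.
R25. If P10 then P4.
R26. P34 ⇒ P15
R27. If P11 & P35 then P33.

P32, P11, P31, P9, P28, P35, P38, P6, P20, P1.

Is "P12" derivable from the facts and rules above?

Forward chaining from the given facts derives: P41, P13, P17, P33, P5, P30, P4, P21, P23, P27, P34, P15.
Rules concluding P12: R5 needs P19; R13 needs P26; R20 needs P37; R23 needs P8 — none of these are established.

No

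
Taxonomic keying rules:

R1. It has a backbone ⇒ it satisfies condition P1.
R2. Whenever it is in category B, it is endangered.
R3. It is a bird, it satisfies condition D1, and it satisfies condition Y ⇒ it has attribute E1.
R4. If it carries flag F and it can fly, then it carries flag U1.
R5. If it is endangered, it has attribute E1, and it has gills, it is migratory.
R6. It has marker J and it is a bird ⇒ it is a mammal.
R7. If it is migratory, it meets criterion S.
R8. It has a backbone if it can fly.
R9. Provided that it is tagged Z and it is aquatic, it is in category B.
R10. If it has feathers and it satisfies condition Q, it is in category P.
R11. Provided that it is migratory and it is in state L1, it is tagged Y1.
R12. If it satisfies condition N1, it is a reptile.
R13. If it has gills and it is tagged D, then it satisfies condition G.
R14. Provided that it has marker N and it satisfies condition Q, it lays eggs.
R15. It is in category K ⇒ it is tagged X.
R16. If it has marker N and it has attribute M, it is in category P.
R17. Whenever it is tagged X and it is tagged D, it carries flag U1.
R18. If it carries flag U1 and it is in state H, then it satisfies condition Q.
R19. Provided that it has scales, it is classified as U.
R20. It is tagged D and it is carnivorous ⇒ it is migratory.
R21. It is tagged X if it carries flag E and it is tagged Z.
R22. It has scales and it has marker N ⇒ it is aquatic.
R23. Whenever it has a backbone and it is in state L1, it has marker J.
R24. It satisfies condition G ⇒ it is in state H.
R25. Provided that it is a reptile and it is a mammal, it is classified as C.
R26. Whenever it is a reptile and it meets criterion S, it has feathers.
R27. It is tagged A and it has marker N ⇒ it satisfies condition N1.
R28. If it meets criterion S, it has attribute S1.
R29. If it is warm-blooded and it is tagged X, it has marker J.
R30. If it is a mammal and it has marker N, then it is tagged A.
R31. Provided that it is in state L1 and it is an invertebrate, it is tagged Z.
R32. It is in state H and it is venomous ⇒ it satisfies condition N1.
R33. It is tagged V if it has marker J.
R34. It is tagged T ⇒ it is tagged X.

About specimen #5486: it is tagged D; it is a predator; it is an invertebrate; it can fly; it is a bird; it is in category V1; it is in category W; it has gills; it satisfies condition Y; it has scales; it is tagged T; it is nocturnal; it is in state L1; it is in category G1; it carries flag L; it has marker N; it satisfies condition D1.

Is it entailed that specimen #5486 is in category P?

Yes

By R3 (it is a bird, it satisfies condition D1, it satisfies condition Y): it has attribute E1.
By R8 (it can fly): it has a backbone.
By R13 (it has gills, it is tagged D): it satisfies condition G.
By R22 (it has scales, it has marker N): it is aquatic.
By R23 (it has a backbone, it is in state L1): it has marker J.
By R24 (it satisfies condition G): it is in state H.
By R31 (it is in state L1, it is an invertebrate): it is tagged Z.
By R34 (it is tagged T): it is tagged X.
By R6 (it has marker J, it is a bird): it is a mammal.
By R9 (it is tagged Z, it is aquatic): it is in category B.
By R17 (it is tagged X, it is tagged D): it carries flag U1.
By R18 (it carries flag U1, it is in state H): it satisfies condition Q.
By R30 (it is a mammal, it has marker N): it is tagged A.
By R2 (it is in category B): it is endangered.
By R5 (it is endangered, it has attribute E1, it has gills): it is migratory.
By R7 (it is migratory): it meets criterion S.
By R27 (it is tagged A, it has marker N): it satisfies condition N1.
By R12 (it satisfies condition N1): it is a reptile.
By R26 (it is a reptile, it meets criterion S): it has feathers.
By R10 (it has feathers, it satisfies condition Q): it is in category P.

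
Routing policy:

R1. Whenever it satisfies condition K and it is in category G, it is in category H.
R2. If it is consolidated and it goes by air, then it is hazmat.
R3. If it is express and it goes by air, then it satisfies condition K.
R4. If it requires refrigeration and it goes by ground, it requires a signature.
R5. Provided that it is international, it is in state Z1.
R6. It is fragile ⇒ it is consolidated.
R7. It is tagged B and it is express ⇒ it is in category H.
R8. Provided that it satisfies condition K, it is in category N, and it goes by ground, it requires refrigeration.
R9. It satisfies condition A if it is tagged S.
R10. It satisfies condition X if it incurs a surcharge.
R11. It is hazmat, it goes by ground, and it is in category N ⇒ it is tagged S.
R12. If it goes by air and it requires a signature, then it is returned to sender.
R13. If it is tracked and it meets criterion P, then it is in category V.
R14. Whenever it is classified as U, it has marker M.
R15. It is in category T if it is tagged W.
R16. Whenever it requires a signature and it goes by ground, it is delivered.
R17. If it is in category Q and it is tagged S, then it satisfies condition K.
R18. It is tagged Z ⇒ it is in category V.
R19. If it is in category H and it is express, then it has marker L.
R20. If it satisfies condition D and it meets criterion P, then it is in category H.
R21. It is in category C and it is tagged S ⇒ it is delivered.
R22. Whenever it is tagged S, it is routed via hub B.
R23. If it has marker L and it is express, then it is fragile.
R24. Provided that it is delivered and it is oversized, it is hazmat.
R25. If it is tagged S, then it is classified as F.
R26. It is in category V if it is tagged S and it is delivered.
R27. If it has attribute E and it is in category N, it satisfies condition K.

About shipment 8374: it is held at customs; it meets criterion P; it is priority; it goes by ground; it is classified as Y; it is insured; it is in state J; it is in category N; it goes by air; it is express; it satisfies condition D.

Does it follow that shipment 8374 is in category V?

Yes

By R3 (it is express, it goes by air): it satisfies condition K.
By R8 (it satisfies condition K, it is in category N, it goes by ground): it requires refrigeration.
By R20 (it satisfies condition D, it meets criterion P): it is in category H.
By R4 (it requires refrigeration, it goes by ground): it requires a signature.
By R16 (it requires a signature, it goes by ground): it is delivered.
By R19 (it is in category H, it is express): it has marker L.
By R23 (it has marker L, it is express): it is fragile.
By R6 (it is fragile): it is consolidated.
By R2 (it is consolidated, it goes by air): it is hazmat.
By R11 (it is hazmat, it goes by ground, it is in category N): it is tagged S.
By R26 (it is tagged S, it is delivered): it is in category V.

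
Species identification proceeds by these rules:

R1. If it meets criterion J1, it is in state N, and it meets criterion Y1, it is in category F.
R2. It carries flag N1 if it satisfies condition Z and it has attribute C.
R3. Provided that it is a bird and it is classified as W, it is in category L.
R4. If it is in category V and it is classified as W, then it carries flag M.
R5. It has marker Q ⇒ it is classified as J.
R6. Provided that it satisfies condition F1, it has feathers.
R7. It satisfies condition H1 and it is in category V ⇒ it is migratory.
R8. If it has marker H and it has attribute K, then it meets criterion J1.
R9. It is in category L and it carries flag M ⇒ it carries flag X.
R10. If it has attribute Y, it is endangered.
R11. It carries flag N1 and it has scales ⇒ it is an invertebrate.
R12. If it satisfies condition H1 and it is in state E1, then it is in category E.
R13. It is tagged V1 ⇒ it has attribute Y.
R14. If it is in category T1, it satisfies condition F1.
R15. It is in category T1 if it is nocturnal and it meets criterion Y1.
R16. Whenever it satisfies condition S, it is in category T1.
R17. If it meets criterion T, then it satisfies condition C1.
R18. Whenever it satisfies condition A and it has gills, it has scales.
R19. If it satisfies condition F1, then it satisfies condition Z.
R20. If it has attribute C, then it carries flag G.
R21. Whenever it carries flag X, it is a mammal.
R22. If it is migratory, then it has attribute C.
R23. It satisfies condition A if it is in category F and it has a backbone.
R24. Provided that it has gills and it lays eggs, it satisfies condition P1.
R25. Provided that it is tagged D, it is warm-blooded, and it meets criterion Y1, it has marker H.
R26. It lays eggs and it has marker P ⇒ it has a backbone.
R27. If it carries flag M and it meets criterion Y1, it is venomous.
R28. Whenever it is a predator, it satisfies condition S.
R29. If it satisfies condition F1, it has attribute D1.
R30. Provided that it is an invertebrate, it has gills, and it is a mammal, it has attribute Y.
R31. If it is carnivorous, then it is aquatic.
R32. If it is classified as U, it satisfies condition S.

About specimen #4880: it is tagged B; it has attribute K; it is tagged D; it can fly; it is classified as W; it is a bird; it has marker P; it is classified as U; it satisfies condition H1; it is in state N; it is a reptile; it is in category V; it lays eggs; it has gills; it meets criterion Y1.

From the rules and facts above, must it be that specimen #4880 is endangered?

Forward chaining from the given facts derives: is in category L, carries flag M, is migratory, carries flag X, is a mammal, has attribute C, satisfies condition P1, has a backbone, is venomous, satisfies condition S, is in category T1, carries flag G, satisfies condition F1, satisfies condition Z, has attribute D1, carries flag N1, has feathers.
The only rule concluding "it is endangered" is R10, which needs "it has attribute Y"; that is never established.

No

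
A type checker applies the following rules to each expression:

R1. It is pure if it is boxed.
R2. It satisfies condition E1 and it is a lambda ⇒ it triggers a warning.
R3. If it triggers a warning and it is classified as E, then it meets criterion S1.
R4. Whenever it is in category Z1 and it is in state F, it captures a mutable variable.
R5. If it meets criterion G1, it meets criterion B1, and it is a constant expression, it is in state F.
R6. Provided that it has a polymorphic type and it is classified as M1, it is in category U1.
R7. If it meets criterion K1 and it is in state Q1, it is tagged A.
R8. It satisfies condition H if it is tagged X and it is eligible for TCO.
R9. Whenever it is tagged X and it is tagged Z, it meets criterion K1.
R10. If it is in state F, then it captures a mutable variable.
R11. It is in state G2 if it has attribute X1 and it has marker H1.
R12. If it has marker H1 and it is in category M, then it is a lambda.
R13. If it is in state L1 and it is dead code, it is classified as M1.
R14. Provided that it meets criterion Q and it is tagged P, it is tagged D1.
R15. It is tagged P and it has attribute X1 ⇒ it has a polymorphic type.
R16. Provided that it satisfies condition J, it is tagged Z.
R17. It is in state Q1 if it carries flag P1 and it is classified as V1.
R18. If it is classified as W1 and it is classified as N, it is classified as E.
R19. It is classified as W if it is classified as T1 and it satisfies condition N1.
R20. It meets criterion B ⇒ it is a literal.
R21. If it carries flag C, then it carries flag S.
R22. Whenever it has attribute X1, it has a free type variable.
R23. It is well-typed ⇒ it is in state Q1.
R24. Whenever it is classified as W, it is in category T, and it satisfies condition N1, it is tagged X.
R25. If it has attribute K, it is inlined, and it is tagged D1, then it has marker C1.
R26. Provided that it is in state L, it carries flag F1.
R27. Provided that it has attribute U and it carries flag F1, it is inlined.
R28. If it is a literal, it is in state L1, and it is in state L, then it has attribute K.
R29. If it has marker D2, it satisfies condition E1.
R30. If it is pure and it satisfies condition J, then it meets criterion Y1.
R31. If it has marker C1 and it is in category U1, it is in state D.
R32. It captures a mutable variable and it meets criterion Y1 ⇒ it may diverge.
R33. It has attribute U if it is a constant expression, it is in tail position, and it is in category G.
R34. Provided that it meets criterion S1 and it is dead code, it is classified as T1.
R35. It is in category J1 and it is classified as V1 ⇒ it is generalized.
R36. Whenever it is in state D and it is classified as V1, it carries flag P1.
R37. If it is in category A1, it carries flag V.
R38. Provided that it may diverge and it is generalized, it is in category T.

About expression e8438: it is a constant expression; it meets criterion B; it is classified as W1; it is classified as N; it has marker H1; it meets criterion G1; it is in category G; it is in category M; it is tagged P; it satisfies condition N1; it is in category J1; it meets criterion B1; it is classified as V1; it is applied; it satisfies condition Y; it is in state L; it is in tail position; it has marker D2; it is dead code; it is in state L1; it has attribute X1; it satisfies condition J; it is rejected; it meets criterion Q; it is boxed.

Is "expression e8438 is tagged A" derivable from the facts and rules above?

Yes

By R1 (it is boxed): it is pure.
By R5 (it meets criterion G1, it meets criterion B1, it is a constant expression): it is in state F.
By R10 (it is in state F): it captures a mutable variable.
By R12 (it has marker H1, it is in category M): it is a lambda.
By R13 (it is in state L1, it is dead code): it is classified as M1.
By R14 (it meets criterion Q, it is tagged P): it is tagged D1.
By R15 (it is tagged P, it has attribute X1): it has a polymorphic type.
By R16 (it satisfies condition J): it is tagged Z.
By R18 (it is classified as W1, it is classified as N): it is classified as E.
By R20 (it meets criterion B): it is a literal.
By R26 (it is in state L): it carries flag F1.
By R28 (it is a literal, it is in state L1, it is in state L): it has attribute K.
By R29 (it has marker D2): it satisfies condition E1.
By R30 (it is pure, it satisfies condition J): it meets criterion Y1.
By R32 (it captures a mutable variable, it meets criterion Y1): it may diverge.
By R33 (it is a constant expression, it is in tail position, it is in category G): it has attribute U.
By R35 (it is in category J1, it is classified as V1): it is generalized.
By R38 (it may diverge, it is generalized): it is in category T.
By R2 (it satisfies condition E1, it is a lambda): it triggers a warning.
By R3 (it triggers a warning, it is classified as E): it meets criterion S1.
By R6 (it has a polymorphic type, it is classified as M1): it is in category U1.
By R27 (it has attribute U, it carries flag F1): it is inlined.
By R34 (it meets criterion S1, it is dead code): it is classified as T1.
By R19 (it is classified as T1, it satisfies condition N1): it is classified as W.
By R24 (it is classified as W, it is in category T, it satisfies condition N1): it is tagged X.
By R25 (it has attribute K, it is inlined, it is tagged D1): it has marker C1.
By R31 (it has marker C1, it is in category U1): it is in state D.
By R36 (it is in state D, it is classified as V1): it carries flag P1.
By R9 (it is tagged X, it is tagged Z): it meets criterion K1.
By R17 (it carries flag P1, it is classified as V1): it is in state Q1.
By R7 (it meets criterion K1, it is in state Q1): it is tagged A.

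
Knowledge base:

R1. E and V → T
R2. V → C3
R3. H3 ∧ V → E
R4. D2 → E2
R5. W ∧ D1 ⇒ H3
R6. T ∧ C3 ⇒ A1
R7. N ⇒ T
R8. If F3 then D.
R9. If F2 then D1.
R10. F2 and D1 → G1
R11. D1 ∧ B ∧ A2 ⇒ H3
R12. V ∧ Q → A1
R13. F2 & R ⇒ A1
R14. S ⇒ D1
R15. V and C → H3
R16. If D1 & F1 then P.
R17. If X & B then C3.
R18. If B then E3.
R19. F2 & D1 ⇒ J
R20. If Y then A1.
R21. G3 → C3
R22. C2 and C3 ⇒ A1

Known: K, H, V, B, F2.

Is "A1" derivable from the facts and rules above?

No

Forward chaining from the given facts derives: C3, D1, G1, E3, J.
Rules concluding A1: R6 needs T; R12 needs Q; R13 needs R; R20 needs Y; R22 needs C2 — none of these are established.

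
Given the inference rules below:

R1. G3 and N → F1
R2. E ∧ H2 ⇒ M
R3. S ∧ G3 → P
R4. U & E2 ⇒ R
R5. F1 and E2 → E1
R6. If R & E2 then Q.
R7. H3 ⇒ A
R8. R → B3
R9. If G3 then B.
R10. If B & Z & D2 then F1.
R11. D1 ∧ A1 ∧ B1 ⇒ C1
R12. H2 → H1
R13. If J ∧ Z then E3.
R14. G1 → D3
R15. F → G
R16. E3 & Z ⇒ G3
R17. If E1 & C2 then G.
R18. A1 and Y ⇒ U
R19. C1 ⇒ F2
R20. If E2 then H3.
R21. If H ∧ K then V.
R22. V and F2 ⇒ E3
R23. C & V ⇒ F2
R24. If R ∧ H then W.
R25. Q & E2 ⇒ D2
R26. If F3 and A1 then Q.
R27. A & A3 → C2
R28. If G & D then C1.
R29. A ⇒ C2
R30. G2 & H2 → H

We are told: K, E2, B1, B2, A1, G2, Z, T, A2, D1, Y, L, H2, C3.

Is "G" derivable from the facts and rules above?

Yes

C1  (by R11: D1, A1, B1)
U  (by R18: A1, Y)
F2  (by R19: C1)
H3  (by R20: E2)
H  (by R30: G2, H2)
R  (by R4: U, E2)
Q  (by R6: R, E2)
A  (by R7: H3)
V  (by R21: H, K)
E3  (by R22: V, F2)
D2  (by R25: Q, E2)
C2  (by R29: A)
G3  (by R16: E3, Z)
B  (by R9: G3)
F1  (by R10: B, Z, D2)
E1  (by R5: F1, E2)
G  (by R17: E1, C2)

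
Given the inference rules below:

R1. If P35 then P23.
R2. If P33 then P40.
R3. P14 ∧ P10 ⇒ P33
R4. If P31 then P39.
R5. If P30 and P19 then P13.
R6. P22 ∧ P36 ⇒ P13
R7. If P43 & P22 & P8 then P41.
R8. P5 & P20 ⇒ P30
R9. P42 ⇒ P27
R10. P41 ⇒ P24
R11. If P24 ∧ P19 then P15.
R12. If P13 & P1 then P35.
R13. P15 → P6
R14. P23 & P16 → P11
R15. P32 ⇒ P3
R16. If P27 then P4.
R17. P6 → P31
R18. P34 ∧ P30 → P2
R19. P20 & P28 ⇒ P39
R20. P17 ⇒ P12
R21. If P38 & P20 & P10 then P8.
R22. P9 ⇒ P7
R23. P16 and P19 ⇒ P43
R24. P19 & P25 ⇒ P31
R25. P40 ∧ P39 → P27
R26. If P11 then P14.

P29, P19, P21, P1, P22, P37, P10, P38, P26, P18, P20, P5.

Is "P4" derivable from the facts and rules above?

Forward chaining from the given facts derives: P30, P8, P13, P35, P23.
The only rule concluding P4 is R16, which needs P27; that is never established.

No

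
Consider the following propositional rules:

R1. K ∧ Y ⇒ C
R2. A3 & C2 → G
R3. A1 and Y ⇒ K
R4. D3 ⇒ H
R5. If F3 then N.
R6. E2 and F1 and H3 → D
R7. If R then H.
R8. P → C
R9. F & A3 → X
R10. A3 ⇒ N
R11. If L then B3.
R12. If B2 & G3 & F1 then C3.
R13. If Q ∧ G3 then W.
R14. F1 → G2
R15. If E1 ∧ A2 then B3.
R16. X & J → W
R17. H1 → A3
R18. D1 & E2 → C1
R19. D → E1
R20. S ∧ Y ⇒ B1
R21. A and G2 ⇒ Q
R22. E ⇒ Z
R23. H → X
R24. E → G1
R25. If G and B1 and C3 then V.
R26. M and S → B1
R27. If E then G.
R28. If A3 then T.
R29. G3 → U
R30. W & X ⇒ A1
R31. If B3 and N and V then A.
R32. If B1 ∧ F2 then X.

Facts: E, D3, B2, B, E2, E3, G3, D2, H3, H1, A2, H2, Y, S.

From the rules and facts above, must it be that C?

Forward chaining from the given facts derives: H, A3, B1, Z, X, G1, G, T, U, N.
Rules concluding C: R1 needs K; R8 needs P — none of these are established.

No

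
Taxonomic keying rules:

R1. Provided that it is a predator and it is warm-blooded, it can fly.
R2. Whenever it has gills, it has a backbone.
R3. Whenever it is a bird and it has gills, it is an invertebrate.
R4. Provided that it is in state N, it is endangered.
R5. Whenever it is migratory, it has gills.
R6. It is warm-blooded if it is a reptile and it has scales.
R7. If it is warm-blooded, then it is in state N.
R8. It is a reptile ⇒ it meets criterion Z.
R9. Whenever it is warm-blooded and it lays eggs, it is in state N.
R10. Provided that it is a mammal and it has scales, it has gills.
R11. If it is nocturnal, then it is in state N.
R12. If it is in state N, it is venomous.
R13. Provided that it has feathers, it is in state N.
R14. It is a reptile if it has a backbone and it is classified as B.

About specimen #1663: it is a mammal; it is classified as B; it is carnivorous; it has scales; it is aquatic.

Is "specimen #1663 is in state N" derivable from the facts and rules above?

By R10 (it is a mammal, it has scales): it has gills.
By R2 (it has gills): it has a backbone.
By R14 (it has a backbone, it is classified as B): it is a reptile.
By R6 (it is a reptile, it has scales): it is warm-blooded.
By R7 (it is warm-blooded): it is in state N.

Yes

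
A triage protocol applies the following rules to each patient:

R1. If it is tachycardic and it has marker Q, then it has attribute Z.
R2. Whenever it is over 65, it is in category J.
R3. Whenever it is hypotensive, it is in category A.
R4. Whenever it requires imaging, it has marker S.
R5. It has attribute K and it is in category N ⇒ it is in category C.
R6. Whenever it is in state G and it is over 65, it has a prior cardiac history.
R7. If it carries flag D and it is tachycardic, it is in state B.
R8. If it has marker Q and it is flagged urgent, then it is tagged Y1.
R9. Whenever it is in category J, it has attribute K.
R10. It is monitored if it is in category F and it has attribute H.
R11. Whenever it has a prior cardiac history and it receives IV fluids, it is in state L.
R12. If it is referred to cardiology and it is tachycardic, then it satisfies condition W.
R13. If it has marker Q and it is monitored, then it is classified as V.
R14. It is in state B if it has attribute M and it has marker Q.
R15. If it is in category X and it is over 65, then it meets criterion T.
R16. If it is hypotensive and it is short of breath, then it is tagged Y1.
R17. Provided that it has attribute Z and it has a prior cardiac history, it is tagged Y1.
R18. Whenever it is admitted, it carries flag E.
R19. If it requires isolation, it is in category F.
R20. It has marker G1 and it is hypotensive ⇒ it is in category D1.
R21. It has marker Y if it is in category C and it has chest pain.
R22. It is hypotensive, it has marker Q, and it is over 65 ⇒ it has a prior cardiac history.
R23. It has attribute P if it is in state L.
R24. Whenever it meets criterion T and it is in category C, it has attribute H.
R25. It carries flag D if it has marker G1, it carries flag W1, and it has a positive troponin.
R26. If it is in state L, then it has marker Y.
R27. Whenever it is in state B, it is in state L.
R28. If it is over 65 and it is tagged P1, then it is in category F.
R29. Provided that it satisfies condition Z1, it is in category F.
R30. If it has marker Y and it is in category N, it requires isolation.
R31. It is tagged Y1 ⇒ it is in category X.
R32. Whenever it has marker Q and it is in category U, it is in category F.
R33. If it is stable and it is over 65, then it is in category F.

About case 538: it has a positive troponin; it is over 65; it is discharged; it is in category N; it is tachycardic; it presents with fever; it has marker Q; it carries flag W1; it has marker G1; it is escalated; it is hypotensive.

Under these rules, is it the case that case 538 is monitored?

Yes

By R1 (it is tachycardic, it has marker Q): it has attribute Z.
By R2 (it is over 65): it is in category J.
By R9 (it is in category J): it has attribute K.
By R22 (it is hypotensive, it has marker Q, it is over 65): it has a prior cardiac history.
By R25 (it has marker G1, it carries flag W1, it has a positive troponin): it carries flag D.
By R5 (it has attribute K, it is in category N): it is in category C.
By R7 (it carries flag D, it is tachycardic): it is in state B.
By R17 (it has attribute Z, it has a prior cardiac history): it is tagged Y1.
By R27 (it is in state B): it is in state L.
By R31 (it is tagged Y1): it is in category X.
By R15 (it is in category X, it is over 65): it meets criterion T.
By R24 (it meets criterion T, it is in category C): it has attribute H.
By R26 (it is in state L): it has marker Y.
By R30 (it has marker Y, it is in category N): it requires isolation.
By R19 (it requires isolation): it is in category F.
By R10 (it is in category F, it has attribute H): it is monitored.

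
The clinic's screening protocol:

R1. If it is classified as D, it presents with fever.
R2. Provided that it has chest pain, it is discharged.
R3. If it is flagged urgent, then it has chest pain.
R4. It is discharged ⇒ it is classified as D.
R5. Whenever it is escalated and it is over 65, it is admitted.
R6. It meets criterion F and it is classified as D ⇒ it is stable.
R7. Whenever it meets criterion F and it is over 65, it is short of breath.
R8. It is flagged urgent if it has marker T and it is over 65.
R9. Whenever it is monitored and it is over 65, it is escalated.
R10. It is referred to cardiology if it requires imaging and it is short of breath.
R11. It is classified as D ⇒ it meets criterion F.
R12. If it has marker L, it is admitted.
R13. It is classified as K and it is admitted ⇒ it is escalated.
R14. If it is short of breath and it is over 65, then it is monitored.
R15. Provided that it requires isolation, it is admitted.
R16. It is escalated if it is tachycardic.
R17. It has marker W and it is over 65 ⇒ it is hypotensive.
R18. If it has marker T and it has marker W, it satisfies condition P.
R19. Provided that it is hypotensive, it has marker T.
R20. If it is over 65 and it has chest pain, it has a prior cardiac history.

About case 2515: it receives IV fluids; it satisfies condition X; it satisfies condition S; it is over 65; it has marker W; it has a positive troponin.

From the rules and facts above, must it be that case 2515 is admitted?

Yes

By R17 (it has marker W, it is over 65): it is hypotensive.
By R19 (it is hypotensive): it has marker T.
By R8 (it has marker T, it is over 65): it is flagged urgent.
By R3 (it is flagged urgent): it has chest pain.
By R2 (it has chest pain): it is discharged.
By R4 (it is discharged): it is classified as D.
By R11 (it is classified as D): it meets criterion F.
By R7 (it meets criterion F, it is over 65): it is short of breath.
By R14 (it is short of breath, it is over 65): it is monitored.
By R9 (it is monitored, it is over 65): it is escalated.
By R5 (it is escalated, it is over 65): it is admitted.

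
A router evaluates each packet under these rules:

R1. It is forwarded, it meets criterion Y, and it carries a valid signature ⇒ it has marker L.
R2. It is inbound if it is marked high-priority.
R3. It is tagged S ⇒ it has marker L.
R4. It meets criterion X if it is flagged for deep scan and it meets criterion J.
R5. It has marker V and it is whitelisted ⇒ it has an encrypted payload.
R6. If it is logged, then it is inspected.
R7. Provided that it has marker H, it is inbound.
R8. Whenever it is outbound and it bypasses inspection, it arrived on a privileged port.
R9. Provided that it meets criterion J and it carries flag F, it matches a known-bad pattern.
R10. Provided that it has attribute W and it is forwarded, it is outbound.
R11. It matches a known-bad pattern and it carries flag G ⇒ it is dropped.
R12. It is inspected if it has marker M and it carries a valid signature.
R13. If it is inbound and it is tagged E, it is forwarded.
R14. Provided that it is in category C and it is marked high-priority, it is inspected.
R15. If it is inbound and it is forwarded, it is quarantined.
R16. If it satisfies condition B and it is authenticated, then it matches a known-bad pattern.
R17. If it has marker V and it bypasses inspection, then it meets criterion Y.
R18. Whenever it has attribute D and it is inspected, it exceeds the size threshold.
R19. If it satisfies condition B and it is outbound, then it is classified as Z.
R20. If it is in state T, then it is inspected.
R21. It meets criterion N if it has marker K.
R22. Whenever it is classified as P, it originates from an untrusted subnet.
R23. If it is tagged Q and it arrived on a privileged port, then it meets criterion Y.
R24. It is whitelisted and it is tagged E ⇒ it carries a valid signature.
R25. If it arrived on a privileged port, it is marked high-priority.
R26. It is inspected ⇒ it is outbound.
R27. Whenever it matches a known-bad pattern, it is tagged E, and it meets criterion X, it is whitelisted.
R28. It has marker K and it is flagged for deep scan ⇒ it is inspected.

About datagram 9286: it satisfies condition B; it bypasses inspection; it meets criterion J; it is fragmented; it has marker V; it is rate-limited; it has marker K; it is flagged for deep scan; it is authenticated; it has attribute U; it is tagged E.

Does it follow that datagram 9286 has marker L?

Yes

By R4 (it is flagged for deep scan, it meets criterion J): it meets criterion X.
By R16 (it satisfies condition B, it is authenticated): it matches a known-bad pattern.
By R17 (it has marker V, it bypasses inspection): it meets criterion Y.
By R27 (it matches a known-bad pattern, it is tagged E, it meets criterion X): it is whitelisted.
By R28 (it has marker K, it is flagged for deep scan): it is inspected.
By R24 (it is whitelisted, it is tagged E): it carries a valid signature.
By R26 (it is inspected): it is outbound.
By R8 (it is outbound, it bypasses inspection): it arrived on a privileged port.
By R25 (it arrived on a privileged port): it is marked high-priority.
By R2 (it is marked high-priority): it is inbound.
By R13 (it is inbound, it is tagged E): it is forwarded.
By R1 (it is forwarded, it meets criterion Y, it carries a valid signature): it has marker L.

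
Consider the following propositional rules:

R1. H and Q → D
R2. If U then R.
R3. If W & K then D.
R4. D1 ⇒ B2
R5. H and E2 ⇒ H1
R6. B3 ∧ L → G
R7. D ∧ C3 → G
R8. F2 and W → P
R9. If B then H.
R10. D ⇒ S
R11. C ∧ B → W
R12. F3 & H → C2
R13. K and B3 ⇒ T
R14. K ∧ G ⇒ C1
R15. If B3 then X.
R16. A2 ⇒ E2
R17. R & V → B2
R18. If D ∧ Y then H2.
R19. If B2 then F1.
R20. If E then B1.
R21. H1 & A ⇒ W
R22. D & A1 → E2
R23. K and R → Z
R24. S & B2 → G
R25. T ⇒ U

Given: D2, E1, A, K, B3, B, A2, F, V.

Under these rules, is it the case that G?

H  (by R9: B)
T  (by R13: K, B3)
E2  (by R16: A2)
U  (by R25: T)
R  (by R2: U)
H1  (by R5: H, E2)
B2  (by R17: R, V)
W  (by R21: H1, A)
D  (by R3: W, K)
S  (by R10: D)
G  (by R24: S, B2)

Yes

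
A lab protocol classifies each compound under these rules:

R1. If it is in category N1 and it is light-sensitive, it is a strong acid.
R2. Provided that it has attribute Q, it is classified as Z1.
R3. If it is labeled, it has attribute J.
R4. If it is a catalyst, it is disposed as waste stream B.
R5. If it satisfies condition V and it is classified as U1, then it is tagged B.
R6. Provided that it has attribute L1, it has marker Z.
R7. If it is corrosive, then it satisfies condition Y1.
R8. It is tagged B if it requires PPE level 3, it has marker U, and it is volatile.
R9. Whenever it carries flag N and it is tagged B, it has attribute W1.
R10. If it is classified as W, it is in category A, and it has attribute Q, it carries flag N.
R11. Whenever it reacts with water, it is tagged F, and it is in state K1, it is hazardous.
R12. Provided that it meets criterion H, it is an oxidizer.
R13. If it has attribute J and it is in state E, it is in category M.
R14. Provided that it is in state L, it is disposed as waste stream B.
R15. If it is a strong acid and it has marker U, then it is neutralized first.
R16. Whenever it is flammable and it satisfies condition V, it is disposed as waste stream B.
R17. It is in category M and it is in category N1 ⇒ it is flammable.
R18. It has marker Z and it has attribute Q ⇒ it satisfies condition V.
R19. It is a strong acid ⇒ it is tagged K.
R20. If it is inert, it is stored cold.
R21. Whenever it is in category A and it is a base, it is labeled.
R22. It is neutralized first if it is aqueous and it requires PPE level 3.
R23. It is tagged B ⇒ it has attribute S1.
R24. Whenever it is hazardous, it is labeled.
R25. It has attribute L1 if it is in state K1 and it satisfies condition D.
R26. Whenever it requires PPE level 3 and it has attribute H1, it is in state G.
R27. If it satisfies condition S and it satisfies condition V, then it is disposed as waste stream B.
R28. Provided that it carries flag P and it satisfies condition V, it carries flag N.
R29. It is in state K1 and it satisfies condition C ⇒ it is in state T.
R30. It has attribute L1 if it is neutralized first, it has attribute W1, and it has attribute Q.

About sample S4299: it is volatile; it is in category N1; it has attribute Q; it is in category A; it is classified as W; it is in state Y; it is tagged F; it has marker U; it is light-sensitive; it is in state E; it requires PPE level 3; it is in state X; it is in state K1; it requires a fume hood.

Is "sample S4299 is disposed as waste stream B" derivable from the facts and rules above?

Forward chaining from the given facts derives: is a strong acid, is classified as Z1, is tagged B, carries flag N, is neutralized first, is tagged K, has attribute S1, has attribute W1, has attribute L1, has marker Z, satisfies condition V.
Rules concluding "it is disposed as waste stream B": R4 needs "it is a catalyst"; R14 needs "it is in state L"; R16 needs "it is flammable"; R27 needs "it satisfies condition S" — none of these are established.

No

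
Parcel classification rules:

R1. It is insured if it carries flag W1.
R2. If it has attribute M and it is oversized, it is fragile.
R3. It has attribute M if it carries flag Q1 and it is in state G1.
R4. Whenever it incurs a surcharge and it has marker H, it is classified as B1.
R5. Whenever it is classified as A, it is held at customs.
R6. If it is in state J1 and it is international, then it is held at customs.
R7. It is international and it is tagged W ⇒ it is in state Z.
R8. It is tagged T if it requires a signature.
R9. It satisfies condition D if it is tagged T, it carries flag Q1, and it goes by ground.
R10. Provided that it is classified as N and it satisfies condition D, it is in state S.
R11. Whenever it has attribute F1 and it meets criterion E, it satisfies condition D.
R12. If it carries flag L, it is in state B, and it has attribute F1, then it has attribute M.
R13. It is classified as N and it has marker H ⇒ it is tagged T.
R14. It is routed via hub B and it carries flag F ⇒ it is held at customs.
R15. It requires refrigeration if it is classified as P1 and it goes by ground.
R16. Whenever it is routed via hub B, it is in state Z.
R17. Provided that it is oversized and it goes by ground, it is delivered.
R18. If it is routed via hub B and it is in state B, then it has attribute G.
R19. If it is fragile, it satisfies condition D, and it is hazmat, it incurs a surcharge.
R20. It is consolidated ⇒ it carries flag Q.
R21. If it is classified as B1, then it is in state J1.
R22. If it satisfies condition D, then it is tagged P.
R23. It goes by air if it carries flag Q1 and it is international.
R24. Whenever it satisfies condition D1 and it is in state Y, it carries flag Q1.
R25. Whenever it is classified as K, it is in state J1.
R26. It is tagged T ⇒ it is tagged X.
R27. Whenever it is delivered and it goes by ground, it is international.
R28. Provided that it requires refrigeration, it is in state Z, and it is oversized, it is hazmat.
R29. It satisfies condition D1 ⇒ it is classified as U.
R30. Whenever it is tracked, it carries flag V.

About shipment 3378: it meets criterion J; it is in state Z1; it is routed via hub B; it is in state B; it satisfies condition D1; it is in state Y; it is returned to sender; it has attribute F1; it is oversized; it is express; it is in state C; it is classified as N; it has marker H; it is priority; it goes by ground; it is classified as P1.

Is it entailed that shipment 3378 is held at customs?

No

Forward chaining from the given facts derives: is tagged T, requires refrigeration, is in state Z, is delivered, has attribute G, carries flag Q1, is tagged X, is international, is hazmat, is classified as U, satisfies condition D, is in state S, is tagged P, goes by air.
Rules concluding "it is held at customs": R5 needs "it is classified as A"; R6 needs "it is in state J1"; R14 needs "it carries flag F" — none of these are established.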